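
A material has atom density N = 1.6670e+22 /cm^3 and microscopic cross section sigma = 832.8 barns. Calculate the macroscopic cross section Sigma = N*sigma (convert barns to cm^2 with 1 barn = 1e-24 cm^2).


Sigma = N * sigma_barns * 1e-24
Sigma = 1.6670e+22 * 832.8 * 1e-24
Sigma = 13.883 /cm

13.883


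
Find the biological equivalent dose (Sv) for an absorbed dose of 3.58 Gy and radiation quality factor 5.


H = D * Q
H = 3.58 * 5
H = 17.900 Sv

17.900


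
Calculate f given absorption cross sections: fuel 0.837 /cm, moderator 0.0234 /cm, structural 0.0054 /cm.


f = Sigma_a_fuel / (Sigma_a_fuel + Sigma_a_mod + Sigma_a_other)
f = 0.837 / (0.837 + 0.0234 + 0.0054)
f = 0.96674

0.96674


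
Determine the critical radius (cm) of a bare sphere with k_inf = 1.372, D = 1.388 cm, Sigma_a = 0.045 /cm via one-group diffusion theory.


L^2 = D / Sigma_a = 1.388 / 0.045 = 30.84444 cm^2
B_m^2 = (k_inf - 1) / L^2 = (1.372 - 1) / 30.84444 = 0.01206052 /cm^2
For a bare sphere: B_g = pi/R, so R_c = pi / sqrt(B_m^2)
R_c = pi / sqrt(0.01206052) = 28.607 cm

28.607


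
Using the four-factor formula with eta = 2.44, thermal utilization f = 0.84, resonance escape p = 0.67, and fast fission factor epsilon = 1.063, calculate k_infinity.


k_inf = eta * f * p * epsilon
k_inf = 2.44 * 0.84 * 0.67 * 1.063
k_inf = 1.4597

1.4597


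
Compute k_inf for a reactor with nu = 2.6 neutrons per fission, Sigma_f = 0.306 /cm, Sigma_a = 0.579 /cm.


k_inf = nu * Sigma_f / Sigma_a
k_inf = 2.6 * 0.306 / 0.579
k_inf = 1.3741

1.3741


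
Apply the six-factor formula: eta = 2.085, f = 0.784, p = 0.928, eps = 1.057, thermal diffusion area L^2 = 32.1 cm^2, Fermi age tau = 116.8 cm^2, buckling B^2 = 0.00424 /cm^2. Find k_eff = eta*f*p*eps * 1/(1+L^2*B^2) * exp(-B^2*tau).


k_inf = eta*f*p*eps = 2.085*0.784*0.928*1.057 = 1.603412
P_TNL = 1/(1 + L^2*B^2) = 1/(1 + 32.1*0.00424) = 0.8802011
P_FNL = exp(-B^2*tau) = exp(-0.00424*116.8) = 0.6094295
k_eff = k_inf * P_TNL * P_FNL = 1.603412 * 0.8802011 * 0.6094295
k_eff = 0.86010

0.86010


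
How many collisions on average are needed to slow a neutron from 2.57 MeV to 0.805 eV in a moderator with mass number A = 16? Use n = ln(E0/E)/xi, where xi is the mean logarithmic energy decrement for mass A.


xi = 1 + (A-1)^2/(2A)*ln((A-1)/(A+1)) = 0.1199467 (for A = 16)
n = ln(E0/E) / xi
n = ln(2.57e6 / 0.805) / 0.1199467
n = ln(3.192547e+06) / 0.1199467 = 124.86

124.86


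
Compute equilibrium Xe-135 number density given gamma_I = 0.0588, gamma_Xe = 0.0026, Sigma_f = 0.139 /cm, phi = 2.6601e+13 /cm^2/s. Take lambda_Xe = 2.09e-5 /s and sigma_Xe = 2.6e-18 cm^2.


Xe_eq = (gamma_I + gamma_Xe) * Sigma_f * phi / (lambda_Xe + sigma_Xe * phi)
Numerator = (0.0588 + 0.0026) * 0.139 * 2.6601e+13 = 2.270289e+11
Denominator = 2.09e-5 + 2.6e-18 * 2.6601e+13 = 9.006260e-05
Xe_eq = 2.270289e+11 / 9.006260e-05 = 2.5208e+15 /cm^3

2.5208e+15


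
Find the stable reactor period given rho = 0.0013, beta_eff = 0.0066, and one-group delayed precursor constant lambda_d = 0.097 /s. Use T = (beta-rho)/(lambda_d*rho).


T = (beta - rho) / (lambda_d * rho)
T = (0.0066 - 0.0013) / (0.097 * 0.0013)
T = 42.030 s

42.030


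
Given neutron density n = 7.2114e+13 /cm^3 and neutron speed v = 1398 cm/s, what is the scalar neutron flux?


phi = n * v
phi = 7.2114e+13 * 1398
phi = 1.0082e+17 /cm^2/s

1.0082e+17


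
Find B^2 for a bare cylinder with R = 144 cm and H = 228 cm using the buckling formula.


B^2 = (2.405/R)^2 + (pi/H)^2
B^2 = (2.405/144)^2 + (pi/228)^2
B^2 = 4.6879e-04 /cm^2

4.6879e-04


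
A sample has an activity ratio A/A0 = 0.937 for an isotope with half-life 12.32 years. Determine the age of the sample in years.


lambda = ln(2) / t_half = ln(2) / 12.32 = 0.05626195 /yr
t = -ln(A/A0) / lambda
t = -ln(0.937) / 0.05626195
t = 1.1566 yr

1.1566


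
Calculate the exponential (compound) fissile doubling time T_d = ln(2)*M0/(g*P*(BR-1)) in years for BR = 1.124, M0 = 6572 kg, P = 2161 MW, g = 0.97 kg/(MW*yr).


Breeding gain G = BR - 1 = 1.124 - 1 = 0.124
Fissile production rate = g * P * G = 0.97 * 2161 * 0.124 = 259.92508 kg/yr
T_d = ln(2) * M0 / (g * P * G)
T_d = ln(2) * 6572 / 259.92508 = 17.526 yr

17.526


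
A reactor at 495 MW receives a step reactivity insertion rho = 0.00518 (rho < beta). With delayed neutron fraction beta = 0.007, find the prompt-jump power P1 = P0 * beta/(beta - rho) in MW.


P1/P0 = beta / (beta - rho)
P1/P0 = 0.007 / (0.007 - 0.00518) = 3.846154
P1 = 495 * 3.846154 = 1903.8 MW

1903.8


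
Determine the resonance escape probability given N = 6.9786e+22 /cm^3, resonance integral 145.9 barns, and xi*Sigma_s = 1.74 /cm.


p = exp(-N * I * 1e-24 / (xi*Sigma_s))
p = exp(-6.9786e+22 * 145.9 * 1e-24 / 1.74)
p = 0.0028753

0.0028753


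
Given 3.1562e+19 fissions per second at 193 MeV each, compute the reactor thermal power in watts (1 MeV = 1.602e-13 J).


P = fission_rate * E_MeV * 1.602e-13
P = 3.1562e+19 * 193 * 1.602e-13
P = 9.7585e+08 W

9.7585e+08


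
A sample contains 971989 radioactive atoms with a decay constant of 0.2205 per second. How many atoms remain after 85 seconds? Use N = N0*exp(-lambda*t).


N = N0 * exp(-lambda * t)
N = 971989 * exp(-0.2205 * 85)
N = 0.0070453

0.0070453


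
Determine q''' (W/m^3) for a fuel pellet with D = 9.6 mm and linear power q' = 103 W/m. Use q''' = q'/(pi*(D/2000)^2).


r = D / 2 / 1000 = 9.6 / 2 / 1000 = 0.0048 m
q''' = q' / (pi * r^2)
q''' = 103 / (pi * 0.0048^2)
q''' = 1.4230e+06 W/m^3

1.4230e+06


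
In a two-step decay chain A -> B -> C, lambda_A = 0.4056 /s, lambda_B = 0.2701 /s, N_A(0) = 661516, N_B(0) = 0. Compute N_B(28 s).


N_B(t) = lambda_A * N_A0 / (lambda_B - lambda_A) * [exp(-lambda_A*t) - exp(-lambda_B*t)]
exp(-0.4056*28) = 1.168973e-05; exp(-0.2701*28) = 5.194188e-04
N_B = 0.4056 * 661516 / (0.2701 - 0.4056) * (1.168973e-05 - 5.194188e-04)
N_B = 1005.4

1005.4


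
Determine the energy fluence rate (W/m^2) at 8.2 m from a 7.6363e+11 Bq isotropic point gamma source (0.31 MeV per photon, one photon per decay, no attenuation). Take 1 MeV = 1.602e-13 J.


psi = A * E * 1.602e-13 / (4*pi*r^2)
psi = 7.6363e+11 * 0.31 * 1.602e-13 / (4*pi*8.2^2)
psi = 4.4882e-05 W/m^2

4.4882e-05


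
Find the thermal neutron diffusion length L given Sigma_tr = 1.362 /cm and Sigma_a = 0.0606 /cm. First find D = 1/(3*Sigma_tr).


D = 1 / (3 * Sigma_tr) = 1 / (3 * 1.362) = 0.2447381 cm
L = sqrt(D / Sigma_a)
L = sqrt(0.2447381 / 0.0606)
L = 2.0096 cm

2.0096


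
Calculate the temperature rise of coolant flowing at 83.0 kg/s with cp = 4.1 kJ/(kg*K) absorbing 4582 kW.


dT = Q / (m_dot * cp)
dT = 4582 / (83.0 * 4.1)
dT = 13.465 C

13.465


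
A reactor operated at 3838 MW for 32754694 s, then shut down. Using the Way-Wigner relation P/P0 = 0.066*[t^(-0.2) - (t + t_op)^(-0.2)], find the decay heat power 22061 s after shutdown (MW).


P/P0 = 0.066 * [t^(-0.2) - (t + t_op)^(-0.2)]
P/P0 = 0.066 * [22061^(-0.2) - (22061 + 32754694)^(-0.2)]
P/P0 = 0.066 * [0.1352929 - 0.03139690] = 0.006857136
P = 3838 * 0.006857136 = 26.318 MW

26.318


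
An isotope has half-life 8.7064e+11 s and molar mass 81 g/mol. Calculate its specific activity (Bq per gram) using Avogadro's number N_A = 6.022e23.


lambda = ln(2) / t_half = ln(2) / 8.7064e+11 = 7.961352e-13 /s
SA = lambda * N_A / M
SA = 7.961352e-13 * 6.022e23 / 81
SA = 5.9189e+09 Bq/g

5.9189e+09


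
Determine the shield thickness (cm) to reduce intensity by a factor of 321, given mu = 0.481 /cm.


x = ln(factor) / mu
x = ln(321) / 0.481
x = 11.999 cm

11.999


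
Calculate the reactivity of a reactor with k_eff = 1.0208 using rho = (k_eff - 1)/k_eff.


rho = (k_eff - 1) / k_eff
rho = (1.0208 - 1) / 1.0208
rho = 0.020376

0.020376


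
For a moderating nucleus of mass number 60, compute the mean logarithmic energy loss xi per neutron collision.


xi = 1 + (A-1)^2/(2A) * ln((A-1)/(A+1))
xi = 1 + (60-1)^2/(2*60) * ln((60-1)/(60 +1))
xi = 0.032966

0.032966


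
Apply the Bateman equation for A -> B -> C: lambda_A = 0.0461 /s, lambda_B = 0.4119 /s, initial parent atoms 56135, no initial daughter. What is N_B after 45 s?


N_B(t) = lambda_A * N_A0 / (lambda_B - lambda_A) * [exp(-lambda_A*t) - exp(-lambda_B*t)]
exp(-0.0461*45) = 0.1256192; exp(-0.4119*45) = 8.915273e-09
N_B = 0.0461 * 56135 / (0.4119 - 0.0461) * (0.1256192 - 8.915273e-09)
N_B = 888.68

888.68


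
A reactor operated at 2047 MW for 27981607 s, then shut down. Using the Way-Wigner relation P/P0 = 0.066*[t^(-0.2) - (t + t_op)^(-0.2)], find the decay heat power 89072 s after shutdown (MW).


P/P0 = 0.066 * [t^(-0.2) - (t + t_op)^(-0.2)]
P/P0 = 0.066 * [89072^(-0.2) - (89072 + 27981607)^(-0.2)]
P/P0 = 0.066 * [0.1023415 - 0.03238541] = 0.004617102
P = 2047 * 0.004617102 = 9.4512 MW

9.4512


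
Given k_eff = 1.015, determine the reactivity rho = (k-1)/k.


rho = (k_eff - 1) / k_eff
rho = (1.015 - 1) / 1.015
rho = 0.014778

0.014778


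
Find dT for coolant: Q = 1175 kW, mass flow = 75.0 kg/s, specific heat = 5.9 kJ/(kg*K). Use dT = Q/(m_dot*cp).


dT = Q / (m_dot * cp)
dT = 1175 / (75.0 * 5.9)
dT = 2.6554 C

2.6554


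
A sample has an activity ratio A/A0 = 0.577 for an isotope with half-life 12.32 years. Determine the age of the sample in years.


lambda = ln(2) / t_half = ln(2) / 12.32 = 0.05626195 /yr
t = -ln(A/A0) / lambda
t = -ln(0.577) / 0.05626195
t = 9.7742 yr

9.7742


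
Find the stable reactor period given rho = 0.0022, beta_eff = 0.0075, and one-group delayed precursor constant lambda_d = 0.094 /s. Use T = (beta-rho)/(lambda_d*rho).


T = (beta - rho) / (lambda_d * rho)
T = (0.0075 - 0.0022) / (0.094 * 0.0022)
T = 25.629 s

25.629


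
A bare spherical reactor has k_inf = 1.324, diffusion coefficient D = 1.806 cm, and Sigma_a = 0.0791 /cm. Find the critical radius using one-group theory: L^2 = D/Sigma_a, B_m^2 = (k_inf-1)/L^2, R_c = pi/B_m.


L^2 = D / Sigma_a = 1.806 / 0.0791 = 22.83186 cm^2
B_m^2 = (k_inf - 1) / L^2 = (1.324 - 1) / 22.83186 = 0.01419070 /cm^2
For a bare sphere: B_g = pi/R, so R_c = pi / sqrt(B_m^2)
R_c = pi / sqrt(0.01419070) = 26.372 cm

26.372


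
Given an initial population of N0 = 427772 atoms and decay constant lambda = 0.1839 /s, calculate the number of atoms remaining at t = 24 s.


N = N0 * exp(-lambda * t)
N = 427772 * exp(-0.1839 * 24)
N = 5181.0

5181.0


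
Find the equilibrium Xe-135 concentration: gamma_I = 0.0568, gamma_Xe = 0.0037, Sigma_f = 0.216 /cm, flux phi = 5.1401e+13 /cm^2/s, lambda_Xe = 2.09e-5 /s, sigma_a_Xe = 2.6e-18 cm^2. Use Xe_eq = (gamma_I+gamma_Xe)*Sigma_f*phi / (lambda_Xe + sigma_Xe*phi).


Xe_eq = (gamma_I + gamma_Xe) * Sigma_f * phi / (lambda_Xe + sigma_Xe * phi)
Numerator = (0.0568 + 0.0037) * 0.216 * 5.1401e+13 = 6.717083e+11
Denominator = 2.09e-5 + 2.6e-18 * 5.1401e+13 = 1.545426e-04
Xe_eq = 6.717083e+11 / 1.545426e-04 = 4.3464e+15 /cm^3

4.3464e+15


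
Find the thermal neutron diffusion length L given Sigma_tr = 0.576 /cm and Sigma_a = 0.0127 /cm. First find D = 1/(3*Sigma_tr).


D = 1 / (3 * Sigma_tr) = 1 / (3 * 0.576) = 0.5787037 cm
L = sqrt(D / Sigma_a)
L = sqrt(0.5787037 / 0.0127)
L = 6.7503 cm

6.7503


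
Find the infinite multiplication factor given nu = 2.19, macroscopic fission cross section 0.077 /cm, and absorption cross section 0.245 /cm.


k_inf = nu * Sigma_f / Sigma_a
k_inf = 2.19 * 0.077 / 0.245
k_inf = 0.68829

0.68829


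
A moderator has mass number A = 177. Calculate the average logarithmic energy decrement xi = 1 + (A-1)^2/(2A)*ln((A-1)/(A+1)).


xi = 1 + (A-1)^2/(2A) * ln((A-1)/(A+1))
xi = 1 + (177-1)^2/(2*177) * ln((177-1)/(177 +1))
xi = 0.011257

0.011257


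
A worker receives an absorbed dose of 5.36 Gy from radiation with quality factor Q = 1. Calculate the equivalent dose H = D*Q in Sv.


H = D * Q
H = 5.36 * 1
H = 5.3600 Sv

5.3600


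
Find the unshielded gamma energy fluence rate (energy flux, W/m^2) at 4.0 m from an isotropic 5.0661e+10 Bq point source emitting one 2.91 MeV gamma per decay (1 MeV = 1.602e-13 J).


psi = A * E * 1.602e-13 / (4*pi*r^2)
psi = 5.0661e+10 * 2.91 * 1.602e-13 / (4*pi*4.0^2)
psi = 1.1746e-04 W/m^2

1.1746e-04


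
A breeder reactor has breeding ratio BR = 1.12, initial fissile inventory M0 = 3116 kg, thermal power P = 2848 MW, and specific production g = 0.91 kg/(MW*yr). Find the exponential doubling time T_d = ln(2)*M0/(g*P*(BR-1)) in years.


Breeding gain G = BR - 1 = 1.12 - 1 = 0.12
Fissile production rate = g * P * G = 0.91 * 2848 * 0.12 = 311.0016 kg/yr
T_d = ln(2) * M0 / (g * P * G)
T_d = ln(2) * 3116 / 311.0016 = 6.9448 yr

6.9448


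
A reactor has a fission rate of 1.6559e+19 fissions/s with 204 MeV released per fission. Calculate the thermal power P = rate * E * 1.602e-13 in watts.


P = fission_rate * E_MeV * 1.602e-13
P = 1.6559e+19 * 204 * 1.602e-13
P = 5.4116e+08 W

5.4116e+08


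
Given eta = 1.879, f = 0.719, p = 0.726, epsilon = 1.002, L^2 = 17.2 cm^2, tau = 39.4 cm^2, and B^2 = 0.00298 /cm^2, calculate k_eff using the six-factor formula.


k_inf = eta*f*p*eps = 1.879*0.719*0.726*1.002 = 0.9827884
P_TNL = 1/(1 + L^2*B^2) = 1/(1 + 17.2*0.00298) = 0.9512431
P_FNL = exp(-B^2*tau) = exp(-0.00298*39.4) = 0.8892188
k_eff = k_inf * P_TNL * P_FNL = 0.9827884 * 0.9512431 * 0.8892188
k_eff = 0.83130

0.83130


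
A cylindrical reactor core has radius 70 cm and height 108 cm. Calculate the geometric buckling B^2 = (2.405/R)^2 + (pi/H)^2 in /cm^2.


B^2 = (2.405/R)^2 + (pi/H)^2
B^2 = (2.405/70)^2 + (pi/108)^2
B^2 = 0.0020266 /cm^2

0.0020266


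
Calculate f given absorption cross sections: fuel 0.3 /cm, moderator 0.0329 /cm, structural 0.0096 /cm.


f = Sigma_a_fuel / (Sigma_a_fuel + Sigma_a_mod + Sigma_a_other)
f = 0.3 / (0.3 + 0.0329 + 0.0096)
f = 0.87591

0.87591


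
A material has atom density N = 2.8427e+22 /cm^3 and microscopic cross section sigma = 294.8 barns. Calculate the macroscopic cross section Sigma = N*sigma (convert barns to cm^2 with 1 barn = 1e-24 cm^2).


Sigma = N * sigma_barns * 1e-24
Sigma = 2.8427e+22 * 294.8 * 1e-24
Sigma = 8.3803 /cm

8.3803


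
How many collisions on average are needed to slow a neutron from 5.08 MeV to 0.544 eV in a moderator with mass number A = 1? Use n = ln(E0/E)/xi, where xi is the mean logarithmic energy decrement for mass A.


xi = 1 + (A-1)^2/(2A)*ln((A-1)/(A+1)) = 1 (for A = 1)
n = ln(E0/E) / xi
n = ln(5.08e6 / 0.544) / 1
n = ln(9.338235e+06) / 1 = 16.050

16.050


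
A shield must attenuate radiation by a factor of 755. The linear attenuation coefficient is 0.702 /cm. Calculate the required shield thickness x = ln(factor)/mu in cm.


x = ln(factor) / mu
x = ln(755) / 0.702
x = 9.4398 cm

9.4398


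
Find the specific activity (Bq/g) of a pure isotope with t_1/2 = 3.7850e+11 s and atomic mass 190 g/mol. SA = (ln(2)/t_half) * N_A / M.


lambda = ln(2) / t_half = ln(2) / 3.7850e+11 = 1.831300e-12 /s
SA = lambda * N_A / M
SA = 1.831300e-12 * 6.022e23 / 190
SA = 5.8043e+09 Bq/g

5.8043e+09


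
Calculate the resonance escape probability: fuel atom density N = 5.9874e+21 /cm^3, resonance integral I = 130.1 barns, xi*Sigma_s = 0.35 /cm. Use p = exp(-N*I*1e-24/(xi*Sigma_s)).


p = exp(-N * I * 1e-24 / (xi*Sigma_s))
p = exp(-5.9874e+21 * 130.1 * 1e-24 / 0.35)
p = 0.10800

0.10800


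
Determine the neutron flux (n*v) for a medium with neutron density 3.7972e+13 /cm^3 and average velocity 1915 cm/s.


phi = n * v
phi = 3.7972e+13 * 1915
phi = 7.2716e+16 /cm^2/s

7.2716e+16


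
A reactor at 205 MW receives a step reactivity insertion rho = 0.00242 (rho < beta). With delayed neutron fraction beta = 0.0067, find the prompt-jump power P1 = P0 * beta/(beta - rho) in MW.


P1/P0 = beta / (beta - rho)
P1/P0 = 0.0067 / (0.0067 - 0.00242) = 1.565421
P1 = 205 * 1.565421 = 320.91 MW

320.91


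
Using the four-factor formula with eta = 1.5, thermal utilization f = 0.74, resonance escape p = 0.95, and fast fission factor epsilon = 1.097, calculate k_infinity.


k_inf = eta * f * p * epsilon
k_inf = 1.5 * 0.74 * 0.95 * 1.097
k_inf = 1.1568

1.1568


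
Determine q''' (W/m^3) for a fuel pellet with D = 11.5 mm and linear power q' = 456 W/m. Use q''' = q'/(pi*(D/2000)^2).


r = D / 2 / 1000 = 11.5 / 2 / 1000 = 0.00575 m
q''' = q' / (pi * r^2)
q''' = 456 / (pi * 0.00575^2)
q''' = 4.3901e+06 W/m^3

4.3901e+06


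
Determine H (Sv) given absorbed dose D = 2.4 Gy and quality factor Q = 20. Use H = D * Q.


H = D * Q
H = 2.4 * 20
H = 48.000 Sv

48.000


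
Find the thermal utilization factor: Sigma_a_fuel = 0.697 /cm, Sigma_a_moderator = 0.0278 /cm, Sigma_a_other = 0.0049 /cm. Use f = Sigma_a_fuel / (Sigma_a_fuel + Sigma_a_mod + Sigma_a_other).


f = Sigma_a_fuel / (Sigma_a_fuel + Sigma_a_mod + Sigma_a_other)
f = 0.697 / (0.697 + 0.0278 + 0.0049)
f = 0.95519

0.95519


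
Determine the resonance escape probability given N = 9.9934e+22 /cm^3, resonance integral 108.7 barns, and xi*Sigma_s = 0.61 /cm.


p = exp(-N * I * 1e-24 / (xi*Sigma_s))
p = exp(-9.9934e+22 * 108.7 * 1e-24 / 0.61)
p = 1.8455e-08

1.8455e-08


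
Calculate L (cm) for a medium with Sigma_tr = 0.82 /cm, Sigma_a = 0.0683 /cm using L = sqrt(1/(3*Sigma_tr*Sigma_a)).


D = 1 / (3 * Sigma_tr) = 1 / (3 * 0.82) = 0.4065041 cm
L = sqrt(D / Sigma_a)
L = sqrt(0.4065041 / 0.0683)
L = 2.4396 cm

2.4396


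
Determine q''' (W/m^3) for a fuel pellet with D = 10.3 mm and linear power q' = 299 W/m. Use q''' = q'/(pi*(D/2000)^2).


r = D / 2 / 1000 = 10.3 / 2 / 1000 = 0.00515 m
q''' = q' / (pi * r^2)
q''' = 299 / (pi * 0.00515^2)
q''' = 3.5884e+06 W/m^3

3.5884e+06


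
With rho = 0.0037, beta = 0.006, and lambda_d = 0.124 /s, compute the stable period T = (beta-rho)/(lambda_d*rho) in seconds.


T = (beta - rho) / (lambda_d * rho)
T = (0.006 - 0.0037) / (0.124 * 0.0037)
T = 5.0131 s

5.0131


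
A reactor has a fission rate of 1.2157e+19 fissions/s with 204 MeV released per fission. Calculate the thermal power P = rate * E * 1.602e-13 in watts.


P = fission_rate * E_MeV * 1.602e-13
P = 1.2157e+19 * 204 * 1.602e-13
P = 3.9730e+08 W

3.9730e+08


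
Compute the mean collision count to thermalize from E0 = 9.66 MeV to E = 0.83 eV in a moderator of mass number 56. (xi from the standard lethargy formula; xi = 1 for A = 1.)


xi = 1 + (A-1)^2/(2A)*ln((A-1)/(A+1)) = 0.03529286 (for A = 56)
n = ln(E0/E) / xi
n = ln(9.66e6 / 0.83) / 0.03529286
n = ln(1.163855e+07) / 0.03529286 = 461.00

461.00


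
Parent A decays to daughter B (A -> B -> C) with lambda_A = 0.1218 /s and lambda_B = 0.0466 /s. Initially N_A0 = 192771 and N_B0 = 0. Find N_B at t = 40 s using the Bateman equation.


N_B(t) = lambda_A * N_A0 / (lambda_B - lambda_A) * [exp(-lambda_A*t) - exp(-lambda_B*t)]
exp(-0.1218*40) = 0.007658034; exp(-0.0466*40) = 0.1550512
N_B = 0.1218 * 192771 / (0.0466 - 0.1218) * (0.007658034 - 0.1550512)
N_B = 46020

46020


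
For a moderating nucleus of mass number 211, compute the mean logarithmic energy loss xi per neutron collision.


xi = 1 + (A-1)^2/(2A) * ln((A-1)/(A+1))
xi = 1 + (211-1)^2/(2*211) * ln((211-1)/(211 +1))
xi = 0.0094488

0.0094488


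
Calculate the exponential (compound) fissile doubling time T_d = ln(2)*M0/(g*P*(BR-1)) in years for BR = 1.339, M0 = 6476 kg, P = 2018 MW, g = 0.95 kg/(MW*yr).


Breeding gain G = BR - 1 = 1.339 - 1 = 0.339
Fissile production rate = g * P * G = 0.95 * 2018 * 0.339 = 649.8969 kg/yr
T_d = ln(2) * M0 / (g * P * G)
T_d = ln(2) * 6476 / 649.8969 = 6.9070 yr

6.9070


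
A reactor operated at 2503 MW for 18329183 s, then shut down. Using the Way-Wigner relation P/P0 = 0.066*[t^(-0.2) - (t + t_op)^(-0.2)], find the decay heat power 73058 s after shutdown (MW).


P/P0 = 0.066 * [t^(-0.2) - (t + t_op)^(-0.2)]
P/P0 = 0.066 * [73058^(-0.2) - (73058 + 18329183)^(-0.2)]
P/P0 = 0.066 * [0.1064796 - 0.03523919] = 0.004701867
P = 2503 * 0.004701867 = 11.769 MW

11.769


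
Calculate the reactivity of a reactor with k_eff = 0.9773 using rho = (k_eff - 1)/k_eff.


rho = (k_eff - 1) / k_eff
rho = (0.9773 - 1) / 0.9773
rho = -0.023227

-0.023227


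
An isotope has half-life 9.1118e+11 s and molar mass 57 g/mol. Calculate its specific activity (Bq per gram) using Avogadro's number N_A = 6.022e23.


lambda = ln(2) / t_half = ln(2) / 9.1118e+11 = 7.607138e-13 /s
SA = lambda * N_A / M
SA = 7.607138e-13 * 6.022e23 / 57
SA = 8.0369e+09 Bq/g

8.0369e+09


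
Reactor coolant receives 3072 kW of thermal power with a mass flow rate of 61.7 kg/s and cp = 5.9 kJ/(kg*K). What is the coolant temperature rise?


dT = Q / (m_dot * cp)
dT = 3072 / (61.7 * 5.9)
dT = 8.4389 C

8.4389


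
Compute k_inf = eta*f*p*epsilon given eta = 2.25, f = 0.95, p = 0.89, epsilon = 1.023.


k_inf = eta * f * p * epsilon
k_inf = 2.25 * 0.95 * 0.89 * 1.023
k_inf = 1.9461

1.9461


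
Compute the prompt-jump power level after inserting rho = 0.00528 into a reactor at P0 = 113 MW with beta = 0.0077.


P1/P0 = beta / (beta - rho)
P1/P0 = 0.0077 / (0.0077 - 0.00528) = 3.181818
P1 = 113 * 3.181818 = 359.55 MW

359.55


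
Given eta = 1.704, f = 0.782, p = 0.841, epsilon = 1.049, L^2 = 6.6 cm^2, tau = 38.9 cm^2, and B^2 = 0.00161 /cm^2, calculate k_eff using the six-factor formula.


k_inf = eta*f*p*eps = 1.704*0.782*0.841*1.049 = 1.175568
P_TNL = 1/(1 + L^2*B^2) = 1/(1 + 6.6*0.00161) = 0.9894857
P_FNL = exp(-B^2*tau) = exp(-0.00161*38.9) = 0.9392919
k_eff = k_inf * P_TNL * P_FNL = 1.175568 * 0.9894857 * 0.9392919
k_eff = 1.0926

1.0926


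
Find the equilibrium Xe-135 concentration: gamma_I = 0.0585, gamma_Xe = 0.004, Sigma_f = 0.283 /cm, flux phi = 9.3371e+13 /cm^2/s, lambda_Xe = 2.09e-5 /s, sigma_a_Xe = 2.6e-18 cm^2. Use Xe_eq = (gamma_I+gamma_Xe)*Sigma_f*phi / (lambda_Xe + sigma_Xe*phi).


Xe_eq = (gamma_I + gamma_Xe) * Sigma_f * phi / (lambda_Xe + sigma_Xe * phi)
Numerator = (0.0585 + 0.004) * 0.283 * 9.3371e+13 = 1.651500e+12
Denominator = 2.09e-5 + 2.6e-18 * 9.3371e+13 = 2.636646e-04
Xe_eq = 1.651500e+12 / 2.636646e-04 = 6.2636e+15 /cm^3

6.2636e+15


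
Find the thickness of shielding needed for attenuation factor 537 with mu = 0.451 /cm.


x = ln(factor) / mu
x = ln(537) / 0.451
x = 13.938 cm

13.938


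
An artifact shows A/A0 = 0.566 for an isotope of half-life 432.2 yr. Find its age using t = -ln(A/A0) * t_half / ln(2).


lambda = ln(2) / t_half = ln(2) / 432.2 = 0.001603765 /yr
t = -ln(A/A0) / lambda
t = -ln(0.566) / 0.001603765
t = 354.89 yr

354.89


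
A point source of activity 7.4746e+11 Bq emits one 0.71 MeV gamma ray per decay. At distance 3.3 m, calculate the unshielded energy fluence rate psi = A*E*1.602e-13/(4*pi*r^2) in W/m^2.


psi = A * E * 1.602e-13 / (4*pi*r^2)
psi = 7.4746e+11 * 0.71 * 1.602e-13 / (4*pi*3.3^2)
psi = 6.2126e-04 W/m^2

6.2126e-04


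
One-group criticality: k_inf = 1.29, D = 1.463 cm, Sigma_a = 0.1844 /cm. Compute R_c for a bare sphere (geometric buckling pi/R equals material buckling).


L^2 = D / Sigma_a = 1.463 / 0.1844 = 7.933839 cm^2
B_m^2 = (k_inf - 1) / L^2 = (1.29 - 1) / 7.933839 = 0.03655229 /cm^2
For a bare sphere: B_g = pi/R, so R_c = pi / sqrt(B_m^2)
R_c = pi / sqrt(0.03655229) = 16.432 cm

16.432


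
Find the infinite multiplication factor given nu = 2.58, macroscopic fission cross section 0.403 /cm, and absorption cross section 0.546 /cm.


k_inf = nu * Sigma_f / Sigma_a
k_inf = 2.58 * 0.403 / 0.546
k_inf = 1.9043

1.9043


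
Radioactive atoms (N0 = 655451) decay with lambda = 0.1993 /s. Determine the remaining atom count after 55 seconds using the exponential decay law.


N = N0 * exp(-lambda * t)
N = 655451 * exp(-0.1993 * 55)
N = 11.377

11.377


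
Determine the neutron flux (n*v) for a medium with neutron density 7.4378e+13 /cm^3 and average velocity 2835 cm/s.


phi = n * v
phi = 7.4378e+13 * 2835
phi = 2.1086e+17 /cm^2/s

2.1086e+17


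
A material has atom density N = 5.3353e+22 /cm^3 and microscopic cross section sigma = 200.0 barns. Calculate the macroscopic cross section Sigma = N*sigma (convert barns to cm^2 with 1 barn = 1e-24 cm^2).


Sigma = N * sigma_barns * 1e-24
Sigma = 5.3353e+22 * 200.0 * 1e-24
Sigma = 10.671 /cm

10.671


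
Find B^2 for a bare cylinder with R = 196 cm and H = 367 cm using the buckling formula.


B^2 = (2.405/R)^2 + (pi/H)^2
B^2 = (2.405/196)^2 + (pi/367)^2
B^2 = 2.2384e-04 /cm^2

2.2384e-04


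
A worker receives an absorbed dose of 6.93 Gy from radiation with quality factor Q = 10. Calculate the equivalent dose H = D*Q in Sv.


H = D * Q
H = 6.93 * 10
H = 69.300 Sv

69.300


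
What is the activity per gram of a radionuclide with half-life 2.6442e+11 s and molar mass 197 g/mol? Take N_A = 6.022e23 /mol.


lambda = ln(2) / t_half = ln(2) / 2.6442e+11 = 2.621387e-12 /s
SA = lambda * N_A / M
SA = 2.621387e-12 * 6.022e23 / 197
SA = 8.0132e+09 Bq/g

8.0132e+09


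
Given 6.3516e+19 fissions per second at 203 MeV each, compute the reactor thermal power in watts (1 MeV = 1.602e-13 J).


P = fission_rate * E_MeV * 1.602e-13
P = 6.3516e+19 * 203 * 1.602e-13
P = 2.0656e+09 W

2.0656e+09


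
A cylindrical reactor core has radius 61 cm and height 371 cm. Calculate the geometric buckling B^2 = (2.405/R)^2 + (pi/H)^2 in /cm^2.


B^2 = (2.405/R)^2 + (pi/H)^2
B^2 = (2.405/61)^2 + (pi/371)^2
B^2 = 0.0016261 /cm^2

0.0016261


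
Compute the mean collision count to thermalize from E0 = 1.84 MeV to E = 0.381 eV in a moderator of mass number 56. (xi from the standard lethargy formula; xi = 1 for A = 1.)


xi = 1 + (A-1)^2/(2A)*ln((A-1)/(A+1)) = 0.03529286 (for A = 56)
n = ln(E0/E) / xi
n = ln(1.84e6 / 0.381) / 0.03529286
n = ln(4.829396e+06) / 0.03529286 = 436.07

436.07


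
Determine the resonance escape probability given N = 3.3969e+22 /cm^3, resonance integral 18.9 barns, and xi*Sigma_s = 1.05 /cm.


p = exp(-N * I * 1e-24 / (xi*Sigma_s))
p = exp(-3.3969e+22 * 18.9 * 1e-24 / 1.05)
p = 0.54257

0.54257


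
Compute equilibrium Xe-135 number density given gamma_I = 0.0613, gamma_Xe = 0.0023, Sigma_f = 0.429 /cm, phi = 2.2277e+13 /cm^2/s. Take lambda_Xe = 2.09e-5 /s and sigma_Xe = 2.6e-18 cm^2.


Xe_eq = (gamma_I + gamma_Xe) * Sigma_f * phi / (lambda_Xe + sigma_Xe * phi)
Numerator = (0.0613 + 0.0023) * 0.429 * 2.2277e+13 = 6.078146e+11
Denominator = 2.09e-5 + 2.6e-18 * 2.2277e+13 = 7.882020e-05
Xe_eq = 6.078146e+11 / 7.882020e-05 = 7.7114e+15 /cm^3

7.7114e+15


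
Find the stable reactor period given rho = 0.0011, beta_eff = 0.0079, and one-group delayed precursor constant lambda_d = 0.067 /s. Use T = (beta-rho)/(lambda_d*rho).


T = (beta - rho) / (lambda_d * rho)
T = (0.0079 - 0.0011) / (0.067 * 0.0011)
T = 92.266 s

92.266


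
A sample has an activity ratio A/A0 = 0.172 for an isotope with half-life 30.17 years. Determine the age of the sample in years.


lambda = ln(2) / t_half = ln(2) / 30.17 = 0.02297472 /yr
t = -ln(A/A0) / lambda
t = -ln(0.172) / 0.02297472
t = 76.617 yr

76.617


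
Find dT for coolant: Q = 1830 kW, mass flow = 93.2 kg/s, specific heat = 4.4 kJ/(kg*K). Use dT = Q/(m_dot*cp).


dT = Q / (m_dot * cp)
dT = 1830 / (93.2 * 4.4)
dT = 4.4625 C

4.4625


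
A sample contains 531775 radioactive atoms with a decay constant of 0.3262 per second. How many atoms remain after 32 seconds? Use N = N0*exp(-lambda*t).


N = N0 * exp(-lambda * t)
N = 531775 * exp(-0.3262 * 32)
N = 15.574

15.574


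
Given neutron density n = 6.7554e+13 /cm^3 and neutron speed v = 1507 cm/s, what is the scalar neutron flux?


phi = n * v
phi = 6.7554e+13 * 1507
phi = 1.0180e+17 /cm^2/s

1.0180e+17


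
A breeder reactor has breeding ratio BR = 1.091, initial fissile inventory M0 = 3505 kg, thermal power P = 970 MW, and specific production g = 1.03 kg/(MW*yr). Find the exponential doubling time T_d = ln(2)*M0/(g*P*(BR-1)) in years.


Breeding gain G = BR - 1 = 1.091 - 1 = 0.091
Fissile production rate = g * P * G = 1.03 * 970 * 0.091 = 90.9181 kg/yr
T_d = ln(2) * M0 / (g * P * G)
T_d = ln(2) * 3505 / 90.9181 = 26.722 yr

26.722


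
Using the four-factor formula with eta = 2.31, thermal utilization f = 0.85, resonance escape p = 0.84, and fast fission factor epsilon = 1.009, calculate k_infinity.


k_inf = eta * f * p * epsilon
k_inf = 2.31 * 0.85 * 0.84 * 1.009
k_inf = 1.6642

1.6642


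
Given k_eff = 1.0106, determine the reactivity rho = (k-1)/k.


rho = (k_eff - 1) / k_eff
rho = (1.0106 - 1) / 1.0106
rho = 0.010489

0.010489


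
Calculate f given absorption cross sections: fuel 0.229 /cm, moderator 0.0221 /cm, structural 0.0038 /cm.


f = Sigma_a_fuel / (Sigma_a_fuel + Sigma_a_mod + Sigma_a_other)
f = 0.229 / (0.229 + 0.0221 + 0.0038)
f = 0.89839

0.89839


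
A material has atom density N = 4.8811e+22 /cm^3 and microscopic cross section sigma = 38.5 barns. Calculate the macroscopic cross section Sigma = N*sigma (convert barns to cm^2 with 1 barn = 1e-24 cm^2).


Sigma = N * sigma_barns * 1e-24
Sigma = 4.8811e+22 * 38.5 * 1e-24
Sigma = 1.8792 /cm

1.8792


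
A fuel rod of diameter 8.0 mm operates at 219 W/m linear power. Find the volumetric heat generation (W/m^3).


r = D / 2 / 1000 = 8.0 / 2 / 1000 = 0.004 m
q''' = q' / (pi * r^2)
q''' = 219 / (pi * 0.004^2)
q''' = 4.3569e+06 W/m^3

4.3569e+06


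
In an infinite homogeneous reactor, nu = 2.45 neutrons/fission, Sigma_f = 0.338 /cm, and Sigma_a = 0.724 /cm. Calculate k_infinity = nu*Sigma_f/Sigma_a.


k_inf = nu * Sigma_f / Sigma_a
k_inf = 2.45 * 0.338 / 0.724
k_inf = 1.1438

1.1438


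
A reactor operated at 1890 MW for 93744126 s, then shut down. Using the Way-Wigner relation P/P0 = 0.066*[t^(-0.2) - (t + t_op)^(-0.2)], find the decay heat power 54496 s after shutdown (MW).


P/P0 = 0.066 * [t^(-0.2) - (t + t_op)^(-0.2)]
P/P0 = 0.066 * [54496^(-0.2) - (54496 + 93744126)^(-0.2)]
P/P0 = 0.066 * [0.1129086 - 0.02544255] = 0.005772759
P = 1890 * 0.005772759 = 10.911 MW

10.911


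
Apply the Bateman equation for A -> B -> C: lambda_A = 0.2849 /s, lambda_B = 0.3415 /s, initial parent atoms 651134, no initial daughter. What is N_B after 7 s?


N_B(t) = lambda_A * N_A0 / (lambda_B - lambda_A) * [exp(-lambda_A*t) - exp(-lambda_B*t)]
exp(-0.2849*7) = 0.1361089; exp(-0.3415*7) = 0.09158388
N_B = 0.2849 * 651134 / (0.3415 - 0.2849) * (0.1361089 - 0.09158388)
N_B = 145932

145932


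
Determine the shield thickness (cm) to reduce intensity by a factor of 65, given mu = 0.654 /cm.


x = ln(factor) / mu
x = ln(65) / 0.654
x = 6.3829 cm

6.3829


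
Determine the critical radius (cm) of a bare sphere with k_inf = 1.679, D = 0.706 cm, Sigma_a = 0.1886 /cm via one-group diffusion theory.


L^2 = D / Sigma_a = 0.706 / 0.1886 = 3.743372 cm^2
B_m^2 = (k_inf - 1) / L^2 = (1.679 - 1) / 3.743372 = 0.1813873 /cm^2
For a bare sphere: B_g = pi/R, so R_c = pi / sqrt(B_m^2)
R_c = pi / sqrt(0.1813873) = 7.3764 cm

7.3764


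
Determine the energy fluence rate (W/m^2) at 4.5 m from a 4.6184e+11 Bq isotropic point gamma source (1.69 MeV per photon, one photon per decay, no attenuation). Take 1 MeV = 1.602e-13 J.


psi = A * E * 1.602e-13 / (4*pi*r^2)
psi = 4.6184e+11 * 1.69 * 1.602e-13 / (4*pi*4.5^2)
psi = 4.9137e-04 W/m^2

4.9137e-04


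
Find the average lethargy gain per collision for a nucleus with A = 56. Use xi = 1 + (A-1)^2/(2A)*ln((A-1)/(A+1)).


xi = 1 + (A-1)^2/(2A) * ln((A-1)/(A+1))
xi = 1 + (56-1)^2/(2*56) * ln((56-1)/(56 +1))
xi = 0.035293

0.035293


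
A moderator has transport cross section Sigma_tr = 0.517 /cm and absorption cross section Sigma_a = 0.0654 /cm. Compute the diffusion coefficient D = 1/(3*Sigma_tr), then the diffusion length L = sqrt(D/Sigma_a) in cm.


D = 1 / (3 * Sigma_tr) = 1 / (3 * 0.517) = 0.6447453 cm
L = sqrt(D / Sigma_a)
L = sqrt(0.6447453 / 0.0654)
L = 3.1398 cm

3.1398


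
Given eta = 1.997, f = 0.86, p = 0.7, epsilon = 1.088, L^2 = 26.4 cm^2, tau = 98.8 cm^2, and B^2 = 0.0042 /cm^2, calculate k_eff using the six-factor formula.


k_inf = eta*f*p*eps = 1.997*0.86*0.7*1.088 = 1.307987
P_TNL = 1/(1 + L^2*B^2) = 1/(1 + 26.4*0.0042) = 0.9001872
P_FNL = exp(-B^2*tau) = exp(-0.0042*98.8) = 0.6603667
k_eff = k_inf * P_TNL * P_FNL = 1.307987 * 0.9001872 * 0.6603667
k_eff = 0.77754

0.77754


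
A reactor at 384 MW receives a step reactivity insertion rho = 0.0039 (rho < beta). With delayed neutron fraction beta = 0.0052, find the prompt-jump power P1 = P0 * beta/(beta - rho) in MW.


P1/P0 = beta / (beta - rho)
P1/P0 = 0.0052 / (0.0052 - 0.0039) = 4.000000
P1 = 384 * 4.000000 = 1536.0 MW

1536.0


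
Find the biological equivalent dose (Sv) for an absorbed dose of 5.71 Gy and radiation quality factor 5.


H = D * Q
H = 5.71 * 5
H = 28.550 Sv

28.550


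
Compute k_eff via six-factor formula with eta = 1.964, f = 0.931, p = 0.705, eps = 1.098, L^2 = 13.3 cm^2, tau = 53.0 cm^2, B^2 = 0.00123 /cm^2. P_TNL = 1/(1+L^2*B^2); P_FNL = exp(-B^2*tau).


k_inf = eta*f*p*eps = 1.964*0.931*0.705*1.098 = 1.415411
P_TNL = 1/(1 + L^2*B^2) = 1/(1 + 13.3*0.00123) = 0.9839043
P_FNL = exp(-B^2*tau) = exp(-0.00123*53.0) = 0.9368894
k_eff = k_inf * P_TNL * P_FNL = 1.415411 * 0.9839043 * 0.9368894
k_eff = 1.3047

1.3047


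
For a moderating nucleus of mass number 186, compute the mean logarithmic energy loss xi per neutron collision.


xi = 1 + (A-1)^2/(2A) * ln((A-1)/(A+1))
xi = 1 + (186-1)^2/(2*186) * ln((186-1)/(186 +1))
xi = 0.010714

0.010714


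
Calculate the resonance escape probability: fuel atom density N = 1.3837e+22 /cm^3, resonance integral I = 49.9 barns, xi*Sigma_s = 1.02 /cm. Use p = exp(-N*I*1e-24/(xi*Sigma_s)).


p = exp(-N * I * 1e-24 / (xi*Sigma_s))
p = exp(-1.3837e+22 * 49.9 * 1e-24 / 1.02)
p = 0.50818

0.50818


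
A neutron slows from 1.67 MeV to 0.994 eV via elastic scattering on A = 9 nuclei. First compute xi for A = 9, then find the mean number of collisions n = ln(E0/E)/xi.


xi = 1 + (A-1)^2/(2A)*ln((A-1)/(A+1)) = 0.2066007 (for A = 9)
n = ln(E0/E) / xi
n = ln(1.67e6 / 0.994) / 0.2066007
n = ln(1.680080e+06) / 0.2066007 = 69.382

69.382


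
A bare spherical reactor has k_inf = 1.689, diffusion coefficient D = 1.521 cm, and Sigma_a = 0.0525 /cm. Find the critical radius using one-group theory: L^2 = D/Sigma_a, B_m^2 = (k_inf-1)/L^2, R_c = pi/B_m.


L^2 = D / Sigma_a = 1.521 / 0.0525 = 28.97143 cm^2
B_m^2 = (k_inf - 1) / L^2 = (1.689 - 1) / 28.97143 = 0.02378205 /cm^2
For a bare sphere: B_g = pi/R, so R_c = pi / sqrt(B_m^2)
R_c = pi / sqrt(0.02378205) = 20.372 cm

20.372


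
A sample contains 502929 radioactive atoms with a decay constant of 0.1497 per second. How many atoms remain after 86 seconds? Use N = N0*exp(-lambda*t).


N = N0 * exp(-lambda * t)
N = 502929 * exp(-0.1497 * 86)
N = 1.2892

1.2892


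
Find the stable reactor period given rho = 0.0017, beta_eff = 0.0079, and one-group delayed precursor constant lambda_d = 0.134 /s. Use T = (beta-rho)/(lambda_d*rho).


T = (beta - rho) / (lambda_d * rho)
T = (0.0079 - 0.0017) / (0.134 * 0.0017)
T = 27.217 s

27.217


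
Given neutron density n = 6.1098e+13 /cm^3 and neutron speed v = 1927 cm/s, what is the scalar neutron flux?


phi = n * v
phi = 6.1098e+13 * 1927
phi = 1.1774e+17 /cm^2/s

1.1774e+17


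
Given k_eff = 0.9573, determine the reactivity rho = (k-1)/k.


rho = (k_eff - 1) / k_eff
rho = (0.9573 - 1) / 0.9573
rho = -0.044605

-0.044605


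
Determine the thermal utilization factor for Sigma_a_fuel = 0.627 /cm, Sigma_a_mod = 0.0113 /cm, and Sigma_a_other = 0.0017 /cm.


f = Sigma_a_fuel / (Sigma_a_fuel + Sigma_a_mod + Sigma_a_other)
f = 0.627 / (0.627 + 0.0113 + 0.0017)
f = 0.97969

0.97969


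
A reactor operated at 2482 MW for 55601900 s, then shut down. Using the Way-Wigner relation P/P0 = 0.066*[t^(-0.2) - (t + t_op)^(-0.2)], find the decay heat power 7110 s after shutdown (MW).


P/P0 = 0.066 * [t^(-0.2) - (t + t_op)^(-0.2)]
P/P0 = 0.066 * [7110^(-0.2) - (7110 + 55601900)^(-0.2)]
P/P0 = 0.066 * [0.1696782 - 0.02824691] = 0.009334465
P = 2482 * 0.009334465 = 23.168 MW

23.168


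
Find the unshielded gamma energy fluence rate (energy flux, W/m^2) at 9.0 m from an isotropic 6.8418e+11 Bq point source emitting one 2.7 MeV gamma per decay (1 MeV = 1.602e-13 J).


psi = A * E * 1.602e-13 / (4*pi*r^2)
psi = 6.8418e+11 * 2.7 * 1.602e-13 / (4*pi*9.0^2)
psi = 2.9074e-04 W/m^2

2.9074e-04


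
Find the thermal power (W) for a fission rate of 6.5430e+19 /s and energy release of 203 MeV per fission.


P = fission_rate * E_MeV * 1.602e-13
P = 6.5430e+19 * 203 * 1.602e-13
P = 2.1278e+09 W

2.1278e+09


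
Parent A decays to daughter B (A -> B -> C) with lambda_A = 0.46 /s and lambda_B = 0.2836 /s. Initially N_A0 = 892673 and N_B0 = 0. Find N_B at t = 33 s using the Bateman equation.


N_B(t) = lambda_A * N_A0 / (lambda_B - lambda_A) * [exp(-lambda_A*t) - exp(-lambda_B*t)]
exp(-0.46*33) = 2.555111e-07; exp(-0.2836*33) = 8.620348e-05
N_B = 0.46 * 892673 / (0.2836 - 0.46) * (2.555111e-07 - 8.620348e-05)
N_B = 200.07

200.07


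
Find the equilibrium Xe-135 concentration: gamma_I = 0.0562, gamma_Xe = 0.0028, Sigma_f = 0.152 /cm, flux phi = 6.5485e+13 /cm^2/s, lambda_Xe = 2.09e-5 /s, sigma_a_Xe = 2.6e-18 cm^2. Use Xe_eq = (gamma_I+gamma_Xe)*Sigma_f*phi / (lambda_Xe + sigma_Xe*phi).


Xe_eq = (gamma_I + gamma_Xe) * Sigma_f * phi / (lambda_Xe + sigma_Xe * phi)
Numerator = (0.0562 + 0.0028) * 0.152 * 6.5485e+13 = 5.872695e+11
Denominator = 2.09e-5 + 2.6e-18 * 6.5485e+13 = 1.911610e-04
Xe_eq = 5.872695e+11 / 1.911610e-04 = 3.0721e+15 /cm^3

3.0721e+15


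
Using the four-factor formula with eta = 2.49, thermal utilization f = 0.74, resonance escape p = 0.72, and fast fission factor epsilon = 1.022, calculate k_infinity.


k_inf = eta * f * p * epsilon
k_inf = 2.49 * 0.74 * 0.72 * 1.022
k_inf = 1.3559

1.3559


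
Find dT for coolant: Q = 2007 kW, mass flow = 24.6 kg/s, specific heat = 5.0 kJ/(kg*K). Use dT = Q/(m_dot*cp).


dT = Q / (m_dot * cp)
dT = 2007 / (24.6 * 5.0)
dT = 16.317 C

16.317


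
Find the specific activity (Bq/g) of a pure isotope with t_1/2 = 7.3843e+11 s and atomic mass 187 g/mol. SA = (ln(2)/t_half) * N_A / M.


lambda = ln(2) / t_half = ln(2) / 7.3843e+11 = 9.386769e-13 /s
SA = lambda * N_A / M
SA = 9.386769e-13 * 6.022e23 / 187
SA = 3.0228e+09 Bq/g

3.0228e+09


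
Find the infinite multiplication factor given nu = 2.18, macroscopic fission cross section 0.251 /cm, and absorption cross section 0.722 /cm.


k_inf = nu * Sigma_f / Sigma_a
k_inf = 2.18 * 0.251 / 0.722
k_inf = 0.75787

0.75787


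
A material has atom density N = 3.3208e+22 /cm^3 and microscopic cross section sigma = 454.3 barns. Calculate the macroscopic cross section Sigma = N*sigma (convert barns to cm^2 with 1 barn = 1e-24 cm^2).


Sigma = N * sigma_barns * 1e-24
Sigma = 3.3208e+22 * 454.3 * 1e-24
Sigma = 15.086 /cm

15.086


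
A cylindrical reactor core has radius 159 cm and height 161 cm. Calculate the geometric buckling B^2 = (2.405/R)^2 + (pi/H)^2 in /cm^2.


B^2 = (2.405/R)^2 + (pi/H)^2
B^2 = (2.405/159)^2 + (pi/161)^2
B^2 = 6.0955e-04 /cm^2

6.0955e-04


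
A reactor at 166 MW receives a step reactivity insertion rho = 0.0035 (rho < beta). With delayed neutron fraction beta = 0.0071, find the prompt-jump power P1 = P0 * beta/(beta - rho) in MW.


P1/P0 = beta / (beta - rho)
P1/P0 = 0.0071 / (0.0071 - 0.0035) = 1.972222
P1 = 166 * 1.972222 = 327.39 MW

327.39


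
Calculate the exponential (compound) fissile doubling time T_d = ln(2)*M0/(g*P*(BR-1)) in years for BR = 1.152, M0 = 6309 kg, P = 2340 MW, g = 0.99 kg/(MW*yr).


Breeding gain G = BR - 1 = 1.152 - 1 = 0.152
Fissile production rate = g * P * G = 0.99 * 2340 * 0.152 = 352.1232 kg/yr
T_d = ln(2) * M0 / (g * P * G)
T_d = ln(2) * 6309 / 352.1232 = 12.419 yr

12.419


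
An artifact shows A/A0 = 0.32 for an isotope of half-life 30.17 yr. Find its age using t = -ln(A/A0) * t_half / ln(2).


lambda = ln(2) / t_half = ln(2) / 30.17 = 0.02297472 /yr
t = -ln(A/A0) / lambda
t = -ln(0.32) / 0.02297472
t = 49.595 yr

49.595
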